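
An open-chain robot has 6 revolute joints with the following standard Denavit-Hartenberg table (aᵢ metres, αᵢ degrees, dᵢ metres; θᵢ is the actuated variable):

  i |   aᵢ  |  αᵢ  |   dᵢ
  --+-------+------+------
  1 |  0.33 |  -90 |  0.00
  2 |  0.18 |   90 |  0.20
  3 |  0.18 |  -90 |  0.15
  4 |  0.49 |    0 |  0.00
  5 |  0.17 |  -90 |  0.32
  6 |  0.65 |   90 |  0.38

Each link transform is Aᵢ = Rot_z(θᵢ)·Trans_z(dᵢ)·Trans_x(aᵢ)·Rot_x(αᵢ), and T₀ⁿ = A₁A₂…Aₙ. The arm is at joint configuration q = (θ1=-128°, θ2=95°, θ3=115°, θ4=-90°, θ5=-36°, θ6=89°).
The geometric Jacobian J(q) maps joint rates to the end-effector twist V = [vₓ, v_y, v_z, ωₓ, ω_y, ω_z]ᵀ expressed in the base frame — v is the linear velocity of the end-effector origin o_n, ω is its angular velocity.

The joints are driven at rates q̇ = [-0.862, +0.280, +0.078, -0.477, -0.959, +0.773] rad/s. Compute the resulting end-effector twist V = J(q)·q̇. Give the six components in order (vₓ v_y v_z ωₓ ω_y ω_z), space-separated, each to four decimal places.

-1.4251 0.6763 -0.4318 0.8746 -1.2416 -1.9416

o_n = [-0.2661, -1.4526, -0.4049]
J₁: ẑ×o_n = [1.4526, -0.2661, 0.0000], ω = ẑ
J2: z=[0.7880, -0.6157, 0.0000] o=[-0.2032, -0.2600, 0.0000] → [0.2493, 0.3190, -0.9785, 0.7880, -0.6157, 0.0000]
J3: z=[-0.6133, -0.7850, -0.0872] o=[-0.0359, -0.3708, -0.1793] → [0.0828, -0.1183, 0.4827, -0.6133, -0.7850, -0.0872]
J4: z=[-0.3817, 0.1979, 0.9029] o=[-0.0034, -0.5942, -0.1166] → [0.7179, -0.3472, 0.3796, -0.3817, 0.1979, 0.9029]
J5: z=[-0.3817, 0.1979, 0.9029] o=[-0.3040, -0.9789, -0.1593] → [0.3791, -0.0596, 0.1733, -0.3817, 0.1979, 0.9029]
J6: z=[0.1989, -0.9363, 0.2894] o=[-0.5795, -0.9648, 0.0755] → [0.5910, 0.1863, 0.1964, 0.1989, -0.9363, 0.2894]
V = J·q̇ = [-1.4251, 0.6763, -0.4318, 0.8746, -1.2416, -1.9416]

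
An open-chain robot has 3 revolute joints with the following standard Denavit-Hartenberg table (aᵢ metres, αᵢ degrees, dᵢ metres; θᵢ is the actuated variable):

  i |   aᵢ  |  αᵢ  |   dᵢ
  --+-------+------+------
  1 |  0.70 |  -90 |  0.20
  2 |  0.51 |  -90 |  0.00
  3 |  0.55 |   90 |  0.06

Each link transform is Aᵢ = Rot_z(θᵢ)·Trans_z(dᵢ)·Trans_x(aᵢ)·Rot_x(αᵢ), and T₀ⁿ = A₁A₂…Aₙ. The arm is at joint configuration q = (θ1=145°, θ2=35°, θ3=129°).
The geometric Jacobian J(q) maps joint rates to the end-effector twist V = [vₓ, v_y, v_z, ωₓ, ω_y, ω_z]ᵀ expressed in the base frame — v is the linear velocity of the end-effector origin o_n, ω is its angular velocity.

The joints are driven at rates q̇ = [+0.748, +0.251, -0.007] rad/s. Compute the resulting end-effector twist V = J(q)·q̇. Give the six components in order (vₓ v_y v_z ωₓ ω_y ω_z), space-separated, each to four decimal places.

o_n = [-0.4100, 0.8089, 0.0569]
J₁: ẑ×o_n = [-0.8089, -0.4100, 0.0000], ω = ẑ
J2: z=[-0.5736, -0.8192, 0.0000] o=[-0.5734, 0.4015, 0.2000] → [0.1173, -0.0821, -0.0998, -0.5736, -0.8192, 0.0000]
J3: z=[0.4698, -0.3290, -0.8192] o=[-0.9156, 0.6411, -0.0925] → [0.0883, -0.4844, 0.2452, 0.4698, -0.3290, -0.8192]
V = J·q̇ = [-0.5762, -0.3239, -0.0268, -0.1473, -0.2033, 0.7537]

-0.5762 -0.3239 -0.0268 -0.1473 -0.2033 0.7537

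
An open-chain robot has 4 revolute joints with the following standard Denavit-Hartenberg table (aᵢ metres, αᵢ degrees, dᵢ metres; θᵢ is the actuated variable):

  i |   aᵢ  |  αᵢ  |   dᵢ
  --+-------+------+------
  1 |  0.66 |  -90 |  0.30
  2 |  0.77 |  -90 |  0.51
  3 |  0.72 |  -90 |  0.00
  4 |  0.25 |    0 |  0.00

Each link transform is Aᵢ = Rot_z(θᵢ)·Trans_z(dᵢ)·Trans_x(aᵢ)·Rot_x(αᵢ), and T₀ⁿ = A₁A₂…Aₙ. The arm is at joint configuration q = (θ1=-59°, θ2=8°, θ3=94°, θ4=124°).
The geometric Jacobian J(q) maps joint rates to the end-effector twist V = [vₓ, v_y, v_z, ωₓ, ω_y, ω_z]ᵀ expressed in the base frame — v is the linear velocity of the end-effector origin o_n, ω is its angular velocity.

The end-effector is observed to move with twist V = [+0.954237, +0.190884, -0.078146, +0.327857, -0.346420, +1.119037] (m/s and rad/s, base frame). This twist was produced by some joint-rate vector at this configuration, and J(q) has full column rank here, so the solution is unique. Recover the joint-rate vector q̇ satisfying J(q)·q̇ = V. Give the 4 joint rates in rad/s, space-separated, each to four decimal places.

o_n = [0.6679, -1.2451, 0.4037]
J₁: ẑ×o_n = [1.2451, 0.6679, -0.0000], ω = ẑ
J2: z=[0.8572, 0.5150, 0.0000] o=[0.3399, -0.5657, 0.3000] → [0.0534, -0.0889, -0.7513, 0.8572, 0.5150, 0.0000]
J3: z=[-0.0717, 0.1193, -0.9903] o=[1.1698, -0.9567, 0.1928] → [-0.2605, 0.5121, 0.0806, -0.0717, 0.1193, -0.9903]
J4: z=[-0.4490, 0.8827, 0.1388] o=[0.5285, -1.2839, 0.1998] → [0.1746, 0.1109, -0.1404, -0.4490, 0.8827, 0.1388]
q̇ = J⁺·V = [0.7220, 0.1310, -0.4580, -0.4070]

0.7220 0.1310 -0.4580 -0.4070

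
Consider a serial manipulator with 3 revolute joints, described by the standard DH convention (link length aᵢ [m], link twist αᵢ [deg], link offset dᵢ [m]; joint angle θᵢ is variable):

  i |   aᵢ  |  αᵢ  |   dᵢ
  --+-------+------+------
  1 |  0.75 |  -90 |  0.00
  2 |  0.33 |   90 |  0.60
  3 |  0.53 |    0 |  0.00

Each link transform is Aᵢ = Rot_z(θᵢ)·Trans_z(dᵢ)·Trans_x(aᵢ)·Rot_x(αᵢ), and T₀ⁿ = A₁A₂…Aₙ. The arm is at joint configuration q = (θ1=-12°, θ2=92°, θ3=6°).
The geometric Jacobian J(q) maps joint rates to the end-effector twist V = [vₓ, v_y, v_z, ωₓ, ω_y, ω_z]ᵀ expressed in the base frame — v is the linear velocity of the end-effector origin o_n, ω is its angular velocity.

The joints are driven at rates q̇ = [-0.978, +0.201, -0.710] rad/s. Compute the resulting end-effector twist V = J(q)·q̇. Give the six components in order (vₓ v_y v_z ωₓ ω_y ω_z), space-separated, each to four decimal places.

0.2330 -1.1521 -0.0333 -0.6523 0.3441 -0.9532

o_n = [0.8406, 0.4914, -0.8566]
J₁: ẑ×o_n = [-0.4914, 0.8406, 0.0000], ω = ẑ
J2: z=[0.2079, 0.9781, 0.0000] o=[0.7336, -0.1559, 0.0000] → [-0.8379, 0.1781, 0.0299, 0.2079, 0.9781, 0.0000]
J3: z=[0.9776, -0.2078, -0.0349] o=[0.8471, 0.4333, -0.3298] → [0.1115, 0.5152, 0.0554, 0.9776, -0.2078, -0.0349]
V = J·q̇ = [0.2330, -1.1521, -0.0333, -0.6523, 0.3441, -0.9532]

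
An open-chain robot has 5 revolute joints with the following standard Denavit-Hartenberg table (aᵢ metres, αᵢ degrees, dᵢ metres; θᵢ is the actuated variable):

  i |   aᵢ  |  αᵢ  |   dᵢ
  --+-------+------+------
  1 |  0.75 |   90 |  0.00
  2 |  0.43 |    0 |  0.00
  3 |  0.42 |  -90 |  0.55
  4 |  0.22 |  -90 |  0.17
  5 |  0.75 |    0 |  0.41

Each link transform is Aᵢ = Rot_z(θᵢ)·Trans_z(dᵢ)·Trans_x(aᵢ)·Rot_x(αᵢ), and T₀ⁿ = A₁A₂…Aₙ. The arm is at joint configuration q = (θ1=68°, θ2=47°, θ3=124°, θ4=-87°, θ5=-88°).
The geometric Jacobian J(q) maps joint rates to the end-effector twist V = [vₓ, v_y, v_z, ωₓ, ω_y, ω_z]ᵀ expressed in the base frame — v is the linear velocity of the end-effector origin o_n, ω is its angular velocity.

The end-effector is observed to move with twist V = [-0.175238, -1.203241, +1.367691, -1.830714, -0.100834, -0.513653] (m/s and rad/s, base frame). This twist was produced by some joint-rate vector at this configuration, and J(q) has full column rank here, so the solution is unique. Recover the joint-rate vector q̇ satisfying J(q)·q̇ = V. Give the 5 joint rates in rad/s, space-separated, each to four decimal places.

o_n = [0.7433, -0.2275, -0.4620]
J₁: ẑ×o_n = [0.2275, 0.7433, -0.0000], ω = ẑ
J2: z=[0.9272, -0.3746, 0.0000] o=[0.2810, 0.6954, 0.0000] → [0.1731, 0.4283, -0.6825, 0.9272, -0.3746, 0.0000]
J3: z=[0.9272, -0.3746, 0.0000] o=[0.3908, 0.9673, 0.3145] → [0.2909, 0.7199, -0.9758, 0.9272, -0.3746, 0.0000]
J4: z=[-0.0586, -0.1450, -0.9877] o=[0.7454, 0.3766, 0.3802] → [-0.4746, -0.0473, 0.0351, -0.0586, -0.1450, -0.9877]
J5: z=[-0.4180, -0.8949, 0.1562] o=[0.9348, 0.2591, 0.2141] → [0.6810, -0.3125, 0.0320, -0.4180, -0.8949, 0.1562]
q̇ = J⁺·V = [-0.0620, -0.8810, -0.7420, 0.5680, 0.7000]

-0.0620 -0.8810 -0.7420 0.5680 0.7000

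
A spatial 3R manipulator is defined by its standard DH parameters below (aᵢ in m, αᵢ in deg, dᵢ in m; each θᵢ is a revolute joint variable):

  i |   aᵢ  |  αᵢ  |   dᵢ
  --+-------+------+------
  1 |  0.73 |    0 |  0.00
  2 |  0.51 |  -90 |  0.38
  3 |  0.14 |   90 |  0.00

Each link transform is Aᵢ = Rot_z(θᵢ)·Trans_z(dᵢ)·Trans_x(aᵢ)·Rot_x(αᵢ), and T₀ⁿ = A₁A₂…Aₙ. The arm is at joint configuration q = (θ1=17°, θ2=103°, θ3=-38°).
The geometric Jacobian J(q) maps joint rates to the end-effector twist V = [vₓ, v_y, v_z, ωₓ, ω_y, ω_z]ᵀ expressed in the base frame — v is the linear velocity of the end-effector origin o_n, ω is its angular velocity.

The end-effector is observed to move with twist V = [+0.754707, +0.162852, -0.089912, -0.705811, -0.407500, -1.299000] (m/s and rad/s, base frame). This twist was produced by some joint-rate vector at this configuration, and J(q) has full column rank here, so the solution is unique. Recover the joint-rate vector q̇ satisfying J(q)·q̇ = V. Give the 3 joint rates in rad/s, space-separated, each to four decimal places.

o_n = [0.3879, 0.7506, 0.4662]
J₁: ẑ×o_n = [-0.7506, 0.3879, 0.0000], ω = ẑ
J2: z=[0.0000, 0.0000, 1.0000] o=[0.6981, 0.2134, 0.0000] → [-0.5372, -0.3102, 0.0000, 0.0000, 0.0000, 1.0000]
J3: z=[-0.8660, -0.5000, 0.0000] o=[0.4431, 0.6551, 0.3800] → [-0.0431, 0.0746, -0.1103, -0.8660, -0.5000, 0.0000]
q̇ = J⁺·V = [-0.4310, -0.8680, 0.8150]

-0.4310 -0.8680 0.8150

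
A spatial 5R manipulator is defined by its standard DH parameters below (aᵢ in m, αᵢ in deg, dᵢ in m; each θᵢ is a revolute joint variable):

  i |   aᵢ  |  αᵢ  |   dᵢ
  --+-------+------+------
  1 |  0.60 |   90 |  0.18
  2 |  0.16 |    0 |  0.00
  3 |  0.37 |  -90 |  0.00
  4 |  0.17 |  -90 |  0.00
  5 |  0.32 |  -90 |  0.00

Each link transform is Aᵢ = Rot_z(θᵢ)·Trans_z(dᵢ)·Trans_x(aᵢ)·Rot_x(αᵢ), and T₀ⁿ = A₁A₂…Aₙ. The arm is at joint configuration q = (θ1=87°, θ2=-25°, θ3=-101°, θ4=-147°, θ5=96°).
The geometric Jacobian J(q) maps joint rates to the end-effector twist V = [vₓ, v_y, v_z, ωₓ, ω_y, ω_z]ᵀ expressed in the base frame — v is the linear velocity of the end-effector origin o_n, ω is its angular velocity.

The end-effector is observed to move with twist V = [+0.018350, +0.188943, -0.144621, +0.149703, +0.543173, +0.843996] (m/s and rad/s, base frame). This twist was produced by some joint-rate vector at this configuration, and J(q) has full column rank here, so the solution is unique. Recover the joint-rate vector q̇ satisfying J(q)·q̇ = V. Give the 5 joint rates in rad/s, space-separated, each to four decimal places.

0.5800 0.1860 0.7620 0.2900 -0.9860

o_n = [0.0919, 0.3330, 0.0928]
J₁: ẑ×o_n = [-0.3330, 0.0919, 0.0000], ω = ẑ
J2: z=[0.9986, -0.0523, 0.0000] o=[0.0314, 0.5992, 0.1800] → [0.0046, 0.0871, -0.2626, 0.9986, -0.0523, 0.0000]
J3: z=[0.9986, -0.0523, 0.0000] o=[0.0390, 0.7440, 0.1124] → [0.0010, 0.0196, -0.4076, 0.9986, -0.0523, 0.0000]
J4: z=[0.0423, 0.8079, -0.5878] o=[0.0276, 0.5268, -0.1870] → [0.1121, -0.0496, -0.0602, 0.0423, 0.8079, -0.5878]
J5: z=[0.8208, -0.3636, -0.4406] o=[0.1245, 0.6056, -0.0716] → [-0.1799, -0.1206, -0.2356, 0.8208, -0.3636, -0.4406]
q̇ = J⁺·V = [0.5800, 0.1860, 0.7620, 0.2900, -0.9860]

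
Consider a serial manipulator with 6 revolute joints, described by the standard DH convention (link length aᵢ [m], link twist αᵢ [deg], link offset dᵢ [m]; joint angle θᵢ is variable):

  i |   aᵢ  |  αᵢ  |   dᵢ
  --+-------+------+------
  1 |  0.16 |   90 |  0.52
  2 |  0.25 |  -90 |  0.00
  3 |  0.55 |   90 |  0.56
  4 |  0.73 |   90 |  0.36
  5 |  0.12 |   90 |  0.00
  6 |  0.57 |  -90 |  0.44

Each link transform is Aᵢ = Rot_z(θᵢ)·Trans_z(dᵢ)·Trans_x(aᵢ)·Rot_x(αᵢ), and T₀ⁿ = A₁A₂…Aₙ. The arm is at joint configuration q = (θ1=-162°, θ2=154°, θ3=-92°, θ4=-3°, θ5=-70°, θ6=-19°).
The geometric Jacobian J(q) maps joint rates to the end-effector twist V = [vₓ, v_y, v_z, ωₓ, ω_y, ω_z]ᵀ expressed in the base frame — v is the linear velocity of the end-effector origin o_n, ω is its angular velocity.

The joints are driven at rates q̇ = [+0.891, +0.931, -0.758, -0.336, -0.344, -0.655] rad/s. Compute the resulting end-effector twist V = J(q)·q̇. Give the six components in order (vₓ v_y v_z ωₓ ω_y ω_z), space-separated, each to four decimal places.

o_n = [0.3332, 1.2801, 0.1478]
J₁: ẑ×o_n = [-1.2801, 0.3332, 0.0000], ω = ẑ
J2: z=[-0.3090, 0.9511, 0.0000] o=[-0.1522, -0.0494, 0.5200] → [-0.3539, -0.1150, -0.8725, -0.3090, 0.9511, 0.0000]
J3: z=[0.4169, 0.1355, -0.8988] o=[0.0615, 0.0200, 0.6296] → [1.0673, -0.0433, 0.4886, 0.4169, 0.1355, -0.8988]
J4: z=[-0.8435, -0.3108, -0.4381] o=[0.1087, 0.6133, 0.1179] → [0.2828, -0.0730, -0.4927, -0.8435, -0.3108, -0.4381]
J5: z=[-0.3986, -0.1845, 0.8984] o=[-0.4577, 1.1821, -0.0167] → [-0.1184, 0.7761, 0.1069, -0.3986, -0.1845, 0.8984]
J6: z=[0.6268, -0.7699, 0.1200] o=[-0.3774, 1.2554, 0.0340] → [-0.0906, 0.0139, 0.5626, 0.6268, -0.7699, 0.1200]
V = J·q̇ = [-2.2741, -0.0289, -1.4223, -0.5937, 1.4549, 1.3319]

-2.2741 -0.0289 -1.4223 -0.5937 1.4549 1.3319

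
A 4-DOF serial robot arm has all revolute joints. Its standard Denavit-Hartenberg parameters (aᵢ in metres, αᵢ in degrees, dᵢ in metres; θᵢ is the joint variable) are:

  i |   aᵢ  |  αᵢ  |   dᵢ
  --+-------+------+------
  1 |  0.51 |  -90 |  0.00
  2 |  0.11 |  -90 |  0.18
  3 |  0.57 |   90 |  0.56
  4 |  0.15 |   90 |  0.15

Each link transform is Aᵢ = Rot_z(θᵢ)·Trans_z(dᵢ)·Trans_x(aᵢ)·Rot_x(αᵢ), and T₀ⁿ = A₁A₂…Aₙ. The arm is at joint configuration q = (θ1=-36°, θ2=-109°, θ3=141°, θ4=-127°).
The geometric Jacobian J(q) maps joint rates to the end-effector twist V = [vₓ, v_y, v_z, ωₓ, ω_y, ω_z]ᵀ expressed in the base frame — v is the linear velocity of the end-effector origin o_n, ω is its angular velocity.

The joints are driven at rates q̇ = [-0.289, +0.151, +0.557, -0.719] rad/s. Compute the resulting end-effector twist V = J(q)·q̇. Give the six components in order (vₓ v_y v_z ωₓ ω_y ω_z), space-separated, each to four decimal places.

o_n = [0.6535, -0.7696, -0.0159]
J₁: ẑ×o_n = [0.7696, 0.6535, -0.0000], ω = ẑ
J2: z=[0.5878, 0.8090, 0.0000] o=[0.4126, -0.2998, 0.0000] → [-0.0129, 0.0094, -0.4711, 0.5878, 0.8090, 0.0000]
J3: z=[0.7649, -0.5558, 0.3256] o=[0.4894, -0.1331, 0.1040] → [0.2739, 0.1452, -0.3957, 0.7649, -0.5558, 0.3256]
J4: z=[-0.6226, -0.5083, 0.5950] o=[0.8236, -0.8193, -0.1325] → [-0.0888, -0.0286, -0.1174, -0.6226, -0.5083, 0.5950]
V = J·q̇ = [-0.0079, -0.0860, -0.2071, 0.9624, 0.1781, -0.5355]

-0.0079 -0.0860 -0.2071 0.9624 0.1781 -0.5355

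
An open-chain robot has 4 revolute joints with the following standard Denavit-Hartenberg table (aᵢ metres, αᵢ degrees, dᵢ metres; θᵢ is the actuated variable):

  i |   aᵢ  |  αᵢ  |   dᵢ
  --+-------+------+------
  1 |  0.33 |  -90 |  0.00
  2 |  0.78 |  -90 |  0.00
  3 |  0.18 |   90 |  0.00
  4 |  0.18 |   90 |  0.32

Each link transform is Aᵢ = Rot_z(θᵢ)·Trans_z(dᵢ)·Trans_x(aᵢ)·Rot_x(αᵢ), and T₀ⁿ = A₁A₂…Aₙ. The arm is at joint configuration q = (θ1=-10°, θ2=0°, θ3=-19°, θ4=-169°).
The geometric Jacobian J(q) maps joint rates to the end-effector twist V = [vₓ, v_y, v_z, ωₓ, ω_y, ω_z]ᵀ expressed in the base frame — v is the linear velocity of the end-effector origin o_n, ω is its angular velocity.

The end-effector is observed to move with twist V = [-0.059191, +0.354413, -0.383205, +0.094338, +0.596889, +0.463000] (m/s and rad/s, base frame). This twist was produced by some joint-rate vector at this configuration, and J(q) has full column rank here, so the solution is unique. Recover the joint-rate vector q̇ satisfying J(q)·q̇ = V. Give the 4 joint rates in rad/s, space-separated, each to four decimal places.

o_n = [1.0463, 0.1238, 0.0343]
J₁: ẑ×o_n = [-0.1238, 1.0463, 0.0000], ω = ẑ
J2: z=[0.1736, 0.9848, 0.0000] o=[0.3250, -0.0573, 0.0000] → [0.0338, -0.0060, -0.6789, 0.1736, 0.9848, 0.0000]
J3: z=[0.0000, 0.0000, -1.0000] o=[1.0931, -0.1927, 0.0000] → [0.3166, 0.0468, 0.0000, 0.0000, 0.0000, -1.0000]
J4: z=[-0.1564, 0.9877, 0.0000] o=[1.2709, -0.1646, 0.0000] → [0.0339, 0.0054, 0.1767, -0.1564, 0.9877, 0.0000]
q̇ = J⁺·V = [0.3470, 0.5730, -0.1160, 0.0330]

0.3470 0.5730 -0.1160 0.0330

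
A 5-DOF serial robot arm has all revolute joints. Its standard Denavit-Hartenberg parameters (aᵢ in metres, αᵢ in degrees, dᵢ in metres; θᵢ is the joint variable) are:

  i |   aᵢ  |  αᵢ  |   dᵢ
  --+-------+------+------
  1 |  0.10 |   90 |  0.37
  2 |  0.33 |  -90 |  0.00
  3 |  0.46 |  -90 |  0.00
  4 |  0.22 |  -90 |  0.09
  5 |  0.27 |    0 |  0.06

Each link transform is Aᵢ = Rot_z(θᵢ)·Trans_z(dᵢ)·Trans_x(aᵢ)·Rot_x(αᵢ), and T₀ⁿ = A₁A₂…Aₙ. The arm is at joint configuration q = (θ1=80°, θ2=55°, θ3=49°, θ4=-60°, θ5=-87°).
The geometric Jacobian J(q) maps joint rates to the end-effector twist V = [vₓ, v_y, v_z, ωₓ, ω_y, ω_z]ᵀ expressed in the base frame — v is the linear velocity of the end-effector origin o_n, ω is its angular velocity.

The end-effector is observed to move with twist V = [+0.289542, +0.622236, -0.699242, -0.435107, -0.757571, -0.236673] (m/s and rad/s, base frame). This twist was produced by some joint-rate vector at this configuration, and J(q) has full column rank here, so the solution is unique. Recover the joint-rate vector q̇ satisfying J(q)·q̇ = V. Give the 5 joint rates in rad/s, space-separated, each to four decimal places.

o_n = [-0.6601, 0.3487, 0.8551]
J₁: ẑ×o_n = [-0.3487, -0.6601, 0.0000], ω = ẑ
J2: z=[0.9848, -0.1736, 0.0000] o=[0.0174, 0.0985, 0.3700] → [-0.0842, -0.4778, 0.1288, 0.9848, -0.1736, 0.0000]
J3: z=[-0.1422, -0.8067, 0.5736] o=[0.0502, 0.2849, 0.6403] → [-0.2099, -0.3769, -0.5821, -0.1422, -0.8067, 0.5736]
J4: z=[-0.7213, -0.3124, -0.6182] o=[-0.2616, 0.5156, 0.8875] → [-0.0931, 0.2230, -0.0041, -0.7213, -0.3124, -0.6182]
J5: z=[-0.5160, 0.8378, 0.1786] o=[-0.4282, 0.3890, 1.0003] → [-0.1144, -0.1163, 0.2151, -0.5160, 0.8378, 0.1786]
q̇ = J⁺·V = [-0.9340, -0.8130, 0.8860, -0.4140, -0.3740]

-0.9340 -0.8130 0.8860 -0.4140 -0.3740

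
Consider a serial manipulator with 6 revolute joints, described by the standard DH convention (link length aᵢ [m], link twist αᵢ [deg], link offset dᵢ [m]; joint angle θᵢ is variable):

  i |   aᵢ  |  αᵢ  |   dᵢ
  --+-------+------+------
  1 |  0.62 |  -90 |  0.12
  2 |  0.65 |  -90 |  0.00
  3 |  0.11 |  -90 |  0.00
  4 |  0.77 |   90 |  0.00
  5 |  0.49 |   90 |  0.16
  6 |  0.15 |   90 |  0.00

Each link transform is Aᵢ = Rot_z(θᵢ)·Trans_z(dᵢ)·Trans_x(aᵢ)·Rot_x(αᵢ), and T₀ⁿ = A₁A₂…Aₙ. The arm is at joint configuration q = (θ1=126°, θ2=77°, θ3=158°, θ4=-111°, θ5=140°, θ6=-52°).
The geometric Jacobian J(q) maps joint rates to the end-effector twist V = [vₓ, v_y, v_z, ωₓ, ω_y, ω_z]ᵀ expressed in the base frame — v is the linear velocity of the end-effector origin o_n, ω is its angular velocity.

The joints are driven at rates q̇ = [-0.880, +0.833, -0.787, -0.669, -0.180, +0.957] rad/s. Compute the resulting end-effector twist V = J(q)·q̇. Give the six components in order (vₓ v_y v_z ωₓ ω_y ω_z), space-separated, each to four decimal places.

0.2284 0.1001 0.2574 -0.8260 -0.4148 -0.8706

o_n = [-0.5672, 0.1615, -0.4821]
J₁: ẑ×o_n = [-0.1615, -0.5672, 0.0000], ω = ẑ
J2: z=[-0.8090, -0.5878, 0.0000] o=[-0.3644, 0.5016, 0.1200] → [0.3539, -0.4871, 0.1560, -0.8090, -0.5878, 0.0000]
J3: z=[0.5727, -0.7883, -0.2250] o=[-0.4504, 0.6199, -0.5133] → [-0.1277, 0.0084, -0.3546, 0.5727, -0.7883, -0.2250]
J4: z=[-0.7006, -0.6132, 0.3650] o=[-0.4035, 0.6255, -0.4140] → [0.2112, -0.1075, 0.2248, -0.7006, -0.6132, 0.3650]
J5: z=[-0.6026, 0.2345, -0.7628] o=[-0.1093, 0.0447, -0.8250] → [0.1695, 0.5559, 0.0370, -0.6026, 0.2345, -0.7628]
J6: z=[-0.2910, -0.9546, -0.0635] o=[-0.5698, 0.1722, -0.6317] → [-0.1435, 0.0434, 0.0056, -0.2910, -0.9546, -0.0635]
V = J·q̇ = [0.2284, 0.1001, 0.2574, -0.8260, -0.4148, -0.8706]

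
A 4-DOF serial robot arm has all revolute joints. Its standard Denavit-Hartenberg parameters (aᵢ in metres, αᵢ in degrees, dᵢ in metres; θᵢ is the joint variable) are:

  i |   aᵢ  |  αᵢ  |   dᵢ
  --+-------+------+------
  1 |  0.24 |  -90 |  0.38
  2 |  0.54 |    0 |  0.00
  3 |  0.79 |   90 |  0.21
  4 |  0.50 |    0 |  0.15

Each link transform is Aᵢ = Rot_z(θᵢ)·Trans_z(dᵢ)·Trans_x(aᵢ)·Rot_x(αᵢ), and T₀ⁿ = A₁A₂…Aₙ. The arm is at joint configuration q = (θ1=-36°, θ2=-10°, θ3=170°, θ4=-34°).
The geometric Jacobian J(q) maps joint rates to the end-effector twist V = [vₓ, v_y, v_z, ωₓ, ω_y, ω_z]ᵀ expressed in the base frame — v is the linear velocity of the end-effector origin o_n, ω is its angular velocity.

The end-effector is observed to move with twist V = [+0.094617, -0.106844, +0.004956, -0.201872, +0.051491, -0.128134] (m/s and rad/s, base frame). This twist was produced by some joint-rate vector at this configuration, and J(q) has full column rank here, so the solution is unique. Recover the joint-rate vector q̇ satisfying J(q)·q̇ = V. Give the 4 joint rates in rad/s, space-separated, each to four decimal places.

-0.6600 -0.0640 -0.0130 -0.5660

o_n = [-0.2907, 0.1252, -0.0792]
J₁: ẑ×o_n = [-0.1252, -0.2907, 0.0000], ω = ẑ
J2: z=[0.5878, 0.8090, 0.0000] o=[0.1942, -0.1411, 0.3800] → [-0.3715, 0.2699, 0.5488, 0.5878, 0.8090, 0.0000]
J3: z=[0.5878, 0.8090, 0.0000] o=[0.6244, -0.4537, 0.4738] → [-0.4473, 0.3250, 1.0806, 0.5878, 0.8090, 0.0000]
J4: z=[0.2767, -0.2010, -0.9397] o=[0.1473, 0.1526, 0.2036] → [0.0311, 0.4898, -0.0956, 0.2767, -0.2010, -0.9397]
q̇ = J⁺·V = [-0.6600, -0.0640, -0.0130, -0.5660]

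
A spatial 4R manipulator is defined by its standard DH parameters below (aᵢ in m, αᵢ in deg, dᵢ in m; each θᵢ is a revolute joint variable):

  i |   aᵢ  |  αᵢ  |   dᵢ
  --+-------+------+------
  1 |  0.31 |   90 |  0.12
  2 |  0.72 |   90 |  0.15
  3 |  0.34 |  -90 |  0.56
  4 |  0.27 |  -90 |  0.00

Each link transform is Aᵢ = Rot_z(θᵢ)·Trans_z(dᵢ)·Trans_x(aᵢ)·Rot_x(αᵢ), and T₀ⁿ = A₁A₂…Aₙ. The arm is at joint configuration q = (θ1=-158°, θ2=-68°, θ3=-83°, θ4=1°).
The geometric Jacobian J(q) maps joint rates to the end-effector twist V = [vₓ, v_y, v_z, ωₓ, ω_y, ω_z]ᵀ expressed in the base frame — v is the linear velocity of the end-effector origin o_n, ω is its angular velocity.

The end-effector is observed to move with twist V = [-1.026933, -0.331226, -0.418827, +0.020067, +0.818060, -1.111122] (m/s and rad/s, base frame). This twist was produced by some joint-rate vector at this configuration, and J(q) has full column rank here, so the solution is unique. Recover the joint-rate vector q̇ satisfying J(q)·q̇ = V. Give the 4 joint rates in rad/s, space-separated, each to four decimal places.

o_n = [0.0846, -0.4570, -0.8245]
J₁: ẑ×o_n = [0.4570, 0.0846, -0.0000], ω = ẑ
J2: z=[-0.3746, 0.9272, 0.0000] o=[-0.2874, -0.1161, 0.1200] → [-0.8757, -0.3538, -0.2173, -0.3746, 0.9272, 0.0000]
J3: z=[0.8597, 0.3473, -0.3746] o=[-0.5937, -0.0781, -0.5476] → [-0.2381, -0.0160, -0.5613, 0.8597, 0.3473, -0.3746]
J4: z=[-0.3904, -0.0263, -0.9203] o=[-0.0003, -0.2023, -0.7958] → [-0.2336, -0.0893, 0.1017, -0.3904, -0.0263, -0.9203]
q̇ = J⁺·V = [-0.3300, 0.6770, 0.5940, 0.6070]

-0.3300 0.6770 0.5940 0.6070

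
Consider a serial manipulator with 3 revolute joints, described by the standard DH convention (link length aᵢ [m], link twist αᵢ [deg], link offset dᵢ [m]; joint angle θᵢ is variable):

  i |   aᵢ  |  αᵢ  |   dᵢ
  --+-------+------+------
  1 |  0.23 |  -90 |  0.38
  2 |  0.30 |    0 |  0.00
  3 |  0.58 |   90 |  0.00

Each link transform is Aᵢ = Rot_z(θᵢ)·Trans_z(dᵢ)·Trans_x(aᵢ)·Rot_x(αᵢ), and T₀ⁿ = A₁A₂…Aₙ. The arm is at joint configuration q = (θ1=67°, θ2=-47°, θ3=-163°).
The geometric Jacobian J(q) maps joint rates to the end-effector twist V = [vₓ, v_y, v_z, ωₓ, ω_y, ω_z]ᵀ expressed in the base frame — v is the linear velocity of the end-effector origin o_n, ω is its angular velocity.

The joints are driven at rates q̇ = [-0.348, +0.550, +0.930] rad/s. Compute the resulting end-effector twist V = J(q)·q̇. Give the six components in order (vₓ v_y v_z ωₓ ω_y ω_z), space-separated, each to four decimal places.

o_n = [-0.0265, -0.0623, 0.3094]
J₁: ẑ×o_n = [0.0623, -0.0265, 0.0000], ω = ẑ
J2: z=[-0.9205, 0.3907, 0.0000] o=[0.0899, 0.2117, 0.3800] → [-0.0276, -0.0650, 0.2977, -0.9205, 0.3907, 0.0000]
J3: z=[-0.9205, 0.3907, 0.0000] o=[0.1698, 0.4001, 0.5994] → [-0.1133, -0.2669, 0.5023, -0.9205, 0.3907, 0.0000]
V = J·q̇ = [-0.1422, -0.2748, 0.6309, -1.3623, 0.5783, -0.3480]

-0.1422 -0.2748 0.6309 -1.3623 0.5783 -0.3480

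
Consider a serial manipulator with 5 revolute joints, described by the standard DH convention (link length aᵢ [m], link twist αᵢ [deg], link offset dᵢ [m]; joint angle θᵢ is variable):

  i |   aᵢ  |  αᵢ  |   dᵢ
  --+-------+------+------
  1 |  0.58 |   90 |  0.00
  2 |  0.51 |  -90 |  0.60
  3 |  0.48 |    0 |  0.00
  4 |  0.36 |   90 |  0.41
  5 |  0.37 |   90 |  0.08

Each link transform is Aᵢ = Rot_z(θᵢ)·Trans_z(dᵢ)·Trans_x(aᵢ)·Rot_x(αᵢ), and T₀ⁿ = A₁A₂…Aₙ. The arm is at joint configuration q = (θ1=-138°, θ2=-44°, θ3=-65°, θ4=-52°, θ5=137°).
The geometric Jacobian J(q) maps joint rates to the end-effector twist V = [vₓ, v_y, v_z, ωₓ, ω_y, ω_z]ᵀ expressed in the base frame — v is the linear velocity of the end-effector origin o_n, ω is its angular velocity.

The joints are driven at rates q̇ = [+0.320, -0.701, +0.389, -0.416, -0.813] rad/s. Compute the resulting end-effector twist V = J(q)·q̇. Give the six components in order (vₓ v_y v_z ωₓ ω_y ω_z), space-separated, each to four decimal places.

-0.1930 -0.6721 -0.5194 -0.1512 -0.5828 -0.2026

o_n = [-1.8158, -0.1839, 0.0590]
J₁: ẑ×o_n = [0.1839, -1.8158, 0.0000], ω = ẑ
J2: z=[-0.6691, 0.7431, 0.0000] o=[-0.4310, -0.3881, 0.0000] → [0.0438, 0.0395, 0.8924, -0.6691, 0.7431, 0.0000]
J3: z=[-0.5162, -0.4648, 0.7193] o=[-1.1051, -0.1877, -0.3543] → [-0.1948, -0.2979, -0.3323, -0.5162, -0.4648, 0.7193]
J4: z=[-0.5162, -0.4648, 0.7193] o=[-1.5047, 0.0380, -0.4952] → [-0.0980, 0.0623, -0.0301, -0.5162, -0.4648, 0.7193]
J5: z=[0.7801, 0.0915, 0.6189] o=[-1.8436, 0.1644, -0.0867] → [0.2289, -0.0964, -0.2742, 0.7801, 0.0915, 0.6189]
V = J·q̇ = [-0.1930, -0.6721, -0.5194, -0.1512, -0.5828, -0.2026]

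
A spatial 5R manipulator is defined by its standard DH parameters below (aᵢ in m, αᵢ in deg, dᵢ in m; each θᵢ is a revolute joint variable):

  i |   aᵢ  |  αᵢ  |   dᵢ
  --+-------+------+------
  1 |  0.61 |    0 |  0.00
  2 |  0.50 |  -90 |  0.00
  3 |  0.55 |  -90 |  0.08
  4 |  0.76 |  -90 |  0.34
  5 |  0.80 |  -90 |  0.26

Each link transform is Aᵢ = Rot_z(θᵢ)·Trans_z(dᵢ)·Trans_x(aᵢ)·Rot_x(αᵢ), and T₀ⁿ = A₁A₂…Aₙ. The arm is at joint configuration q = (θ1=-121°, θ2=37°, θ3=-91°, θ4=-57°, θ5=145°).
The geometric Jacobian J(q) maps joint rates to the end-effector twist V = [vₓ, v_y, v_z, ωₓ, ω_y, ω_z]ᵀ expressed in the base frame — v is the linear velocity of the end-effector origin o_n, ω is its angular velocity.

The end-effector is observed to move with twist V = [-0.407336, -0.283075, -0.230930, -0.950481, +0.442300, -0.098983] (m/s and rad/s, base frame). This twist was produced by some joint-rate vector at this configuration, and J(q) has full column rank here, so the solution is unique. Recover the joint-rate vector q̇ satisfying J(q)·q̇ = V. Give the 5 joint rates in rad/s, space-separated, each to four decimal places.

0.0730 -0.8680 -0.4410 -0.5270 0.8410

o_n = [-0.2498, -0.8849, 0.8229]
J₁: ẑ×o_n = [0.8849, -0.2498, 0.0000], ω = ẑ
J2: z=[0.0000, 0.0000, 1.0000] o=[-0.3142, -0.5229, 0.0000] → [0.3620, 0.0644, -0.0000, 0.0000, 0.0000, 1.0000]
J3: z=[0.9945, 0.1045, 0.0000] o=[-0.2619, -1.0201, 0.0000] → [0.0860, -0.8184, 0.1332, 0.9945, 0.1045, 0.0000]
J4: z=[0.1045, -0.9944, 0.0175] o=[-0.1834, -1.0022, 0.5499] → [-0.2735, -0.0297, -0.0538, 0.1045, -0.9944, 0.0175]
J5: z=[-0.5432, -0.0424, 0.8385] o=[0.4853, -1.2665, 0.9697] → [-0.3138, -0.6962, -0.2384, -0.5432, -0.0424, 0.8385]
q̇ = J⁺·V = [0.0730, -0.8680, -0.4410, -0.5270, 0.8410]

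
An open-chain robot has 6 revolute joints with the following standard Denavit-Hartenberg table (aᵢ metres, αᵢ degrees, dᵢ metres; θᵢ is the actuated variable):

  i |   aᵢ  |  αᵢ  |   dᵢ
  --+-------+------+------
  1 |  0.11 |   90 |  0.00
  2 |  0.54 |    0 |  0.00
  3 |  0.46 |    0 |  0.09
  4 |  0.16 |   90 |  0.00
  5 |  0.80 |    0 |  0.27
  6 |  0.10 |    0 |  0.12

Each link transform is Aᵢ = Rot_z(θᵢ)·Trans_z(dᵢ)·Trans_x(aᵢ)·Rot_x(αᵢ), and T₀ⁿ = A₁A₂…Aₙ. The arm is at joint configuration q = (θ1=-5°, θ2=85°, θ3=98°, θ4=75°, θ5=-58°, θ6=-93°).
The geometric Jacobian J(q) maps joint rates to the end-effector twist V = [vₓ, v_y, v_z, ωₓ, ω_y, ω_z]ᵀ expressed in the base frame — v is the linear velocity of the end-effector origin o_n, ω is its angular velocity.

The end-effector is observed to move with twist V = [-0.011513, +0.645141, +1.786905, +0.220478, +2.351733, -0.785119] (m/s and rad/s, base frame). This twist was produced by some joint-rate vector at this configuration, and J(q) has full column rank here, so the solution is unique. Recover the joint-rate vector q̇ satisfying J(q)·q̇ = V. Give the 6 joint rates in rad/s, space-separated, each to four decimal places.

o_n = [-0.7285, 0.7031, 0.1093]
J₁: ẑ×o_n = [-0.7031, -0.7285, 0.0000], ω = ẑ
J2: z=[-0.0872, -0.9962, 0.0000] o=[0.1096, -0.0096, 0.0000] → [-0.1089, 0.0095, -0.8970, -0.0872, -0.9962, 0.0000]
J3: z=[-0.0872, -0.9962, 0.0000] o=[0.1565, -0.0137, 0.5379] → [0.4270, -0.0374, -0.9441, -0.0872, -0.9962, 0.0000]
J4: z=[-0.0872, -0.9962, 0.0000] o=[-0.3090, -0.0633, 0.5139] → [0.4030, -0.0353, -0.4847, -0.0872, -0.9962, 0.0000]
J5: z=[-0.9744, 0.0853, 0.2079] o=[-0.3421, -0.0604, 0.3574] → [-0.1799, -0.3220, -0.7110, -0.9744, 0.0853, 0.2079]
J6: z=[-0.9744, 0.0853, 0.2079] o=[-0.6339, 0.6461, -0.0012] → [-0.0024, 0.0880, -0.0474, -0.9744, 0.0853, 0.2079]
q̇ = J⁺·V = [-0.7820, -0.7690, -0.6120, -0.9810, -0.0650, 0.0500]

-0.7820 -0.7690 -0.6120 -0.9810 -0.0650 0.0500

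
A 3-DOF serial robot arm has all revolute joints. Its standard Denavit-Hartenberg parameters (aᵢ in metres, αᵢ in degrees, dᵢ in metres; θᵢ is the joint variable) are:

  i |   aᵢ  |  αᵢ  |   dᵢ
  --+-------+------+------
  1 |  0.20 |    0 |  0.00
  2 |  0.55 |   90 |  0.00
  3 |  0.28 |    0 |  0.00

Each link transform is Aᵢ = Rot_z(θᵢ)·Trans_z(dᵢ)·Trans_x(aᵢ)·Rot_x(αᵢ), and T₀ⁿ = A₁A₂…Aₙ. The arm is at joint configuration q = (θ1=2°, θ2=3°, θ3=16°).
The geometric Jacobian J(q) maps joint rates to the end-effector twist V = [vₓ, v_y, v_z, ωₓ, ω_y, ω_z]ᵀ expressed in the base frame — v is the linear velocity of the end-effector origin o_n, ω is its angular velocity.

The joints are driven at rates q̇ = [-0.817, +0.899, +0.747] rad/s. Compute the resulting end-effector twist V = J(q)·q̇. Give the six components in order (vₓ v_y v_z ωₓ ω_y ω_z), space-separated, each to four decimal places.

o_n = [1.0159, 0.0784, 0.0772]
J₁: ẑ×o_n = [-0.0784, 1.0159, 0.0000], ω = ẑ
J2: z=[0.0000, 0.0000, 1.0000] o=[0.1999, 0.0070, 0.0000] → [-0.0714, 0.8160, 0.0000, 0.0000, 0.0000, 1.0000]
J3: z=[0.0872, -0.9962, 0.0000] o=[0.7478, 0.0549, 0.0000] → [-0.0769, -0.0067, 0.2692, 0.0872, -0.9962, 0.0000]
V = J·q̇ = [-0.0576, -0.1014, 0.2011, 0.0651, -0.7442, 0.0820]

-0.0576 -0.1014 0.2011 0.0651 -0.7442 0.0820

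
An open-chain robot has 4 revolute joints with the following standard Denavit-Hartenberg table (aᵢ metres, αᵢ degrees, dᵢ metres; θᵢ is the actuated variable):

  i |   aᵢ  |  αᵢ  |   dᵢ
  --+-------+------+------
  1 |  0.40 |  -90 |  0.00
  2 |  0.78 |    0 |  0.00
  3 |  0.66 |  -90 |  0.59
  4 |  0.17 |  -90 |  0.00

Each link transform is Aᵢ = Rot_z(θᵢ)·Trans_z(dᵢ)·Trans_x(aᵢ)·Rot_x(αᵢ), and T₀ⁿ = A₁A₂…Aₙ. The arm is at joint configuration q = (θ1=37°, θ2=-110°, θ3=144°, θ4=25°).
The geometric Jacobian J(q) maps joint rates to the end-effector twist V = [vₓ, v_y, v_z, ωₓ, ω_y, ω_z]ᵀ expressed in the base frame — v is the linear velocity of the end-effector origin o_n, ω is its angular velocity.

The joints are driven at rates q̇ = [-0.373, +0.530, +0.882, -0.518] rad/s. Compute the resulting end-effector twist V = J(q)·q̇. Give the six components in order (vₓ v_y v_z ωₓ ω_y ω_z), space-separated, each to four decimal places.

0.1093 -0.1952 -0.8324 -0.6184 1.3020 0.0564

o_n = [0.3336, 0.9002, 0.2777]
J₁: ẑ×o_n = [-0.9002, 0.3336, 0.0000], ω = ẑ
J2: z=[-0.6018, 0.7986, 0.0000] o=[0.3195, 0.2407, 0.0000] → [0.2218, 0.1671, -0.4081, -0.6018, 0.7986, 0.0000]
J3: z=[-0.6018, 0.7986, 0.0000] o=[0.1064, 0.0802, 0.7330] → [-0.3636, -0.2740, -0.6749, -0.6018, 0.7986, 0.0000]
J4: z=[-0.4466, -0.3365, -0.8290] o=[0.1883, 0.8807, 0.3639] → [0.0452, -0.1589, 0.0402, -0.4466, -0.3365, -0.8290]
V = J·q̇ = [0.1093, -0.1952, -0.8324, -0.6184, 1.3020, 0.0564]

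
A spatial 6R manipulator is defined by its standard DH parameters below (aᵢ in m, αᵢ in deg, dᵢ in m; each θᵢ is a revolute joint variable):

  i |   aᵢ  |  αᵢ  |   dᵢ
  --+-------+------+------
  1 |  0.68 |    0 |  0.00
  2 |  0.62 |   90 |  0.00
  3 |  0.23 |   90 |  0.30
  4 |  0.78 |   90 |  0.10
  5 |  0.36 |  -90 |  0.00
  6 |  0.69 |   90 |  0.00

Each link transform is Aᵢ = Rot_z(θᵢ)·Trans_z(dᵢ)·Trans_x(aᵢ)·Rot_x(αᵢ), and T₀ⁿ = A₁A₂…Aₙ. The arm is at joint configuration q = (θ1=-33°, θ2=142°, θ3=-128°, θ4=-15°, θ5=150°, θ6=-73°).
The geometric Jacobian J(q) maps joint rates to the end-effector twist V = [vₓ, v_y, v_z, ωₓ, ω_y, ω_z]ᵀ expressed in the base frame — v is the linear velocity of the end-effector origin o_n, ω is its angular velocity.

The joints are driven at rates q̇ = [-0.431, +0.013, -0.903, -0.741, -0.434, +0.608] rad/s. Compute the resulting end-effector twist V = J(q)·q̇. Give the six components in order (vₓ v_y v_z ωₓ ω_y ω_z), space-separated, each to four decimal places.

-0.1118 0.0416 1.2782 -0.7446 0.9181 -1.0555

o_n = [0.1440, -0.4020, -0.0356]
J₁: ẑ×o_n = [0.4020, 0.1440, -0.0000], ω = ẑ
J2: z=[0.0000, 0.0000, 1.0000] o=[0.5703, -0.3704, 0.0000] → [0.0316, -0.4263, 0.0000, 0.0000, 0.0000, 1.0000]
J3: z=[0.9455, 0.3256, 0.0000] o=[0.3684, 0.2159, 0.0000] → [-0.0116, 0.0337, -0.5111, 0.9455, 0.3256, 0.0000]
J4: z=[0.2566, -0.7451, 0.6157] o=[0.6982, 0.1796, -0.1812] → [0.2496, -0.3785, -0.5621, 0.2566, -0.7451, 0.6157]
J5: z=[-0.9652, -0.1638, 0.2040] o=[0.6840, -0.3992, -0.7134] → [-0.1105, 0.5441, -0.0857, -0.9652, -0.1638, 0.2040]
J6: z=[-0.1966, 0.9685, -0.1526] o=[0.7461, -0.3317, -0.3653] → [0.3086, 0.1567, 0.5969, -0.1966, 0.9685, -0.1526]
V = J·q̇ = [-0.1118, 0.0416, 1.2782, -0.7446, 0.9181, -1.0555]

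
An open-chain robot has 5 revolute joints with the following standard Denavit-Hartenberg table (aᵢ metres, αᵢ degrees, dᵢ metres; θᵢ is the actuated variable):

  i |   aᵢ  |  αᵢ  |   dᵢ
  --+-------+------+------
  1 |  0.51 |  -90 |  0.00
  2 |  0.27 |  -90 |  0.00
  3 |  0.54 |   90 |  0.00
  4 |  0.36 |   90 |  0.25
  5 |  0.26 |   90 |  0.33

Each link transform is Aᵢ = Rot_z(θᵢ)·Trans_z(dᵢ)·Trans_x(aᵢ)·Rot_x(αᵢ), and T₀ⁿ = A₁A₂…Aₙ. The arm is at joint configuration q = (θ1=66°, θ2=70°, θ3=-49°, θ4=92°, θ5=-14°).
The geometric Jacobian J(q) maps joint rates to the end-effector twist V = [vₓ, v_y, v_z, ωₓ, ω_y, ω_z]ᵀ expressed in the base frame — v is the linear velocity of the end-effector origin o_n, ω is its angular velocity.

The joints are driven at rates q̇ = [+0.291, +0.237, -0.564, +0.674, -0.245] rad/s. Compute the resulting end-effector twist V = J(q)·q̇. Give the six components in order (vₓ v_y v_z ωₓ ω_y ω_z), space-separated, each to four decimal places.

-0.2680 -0.7909 0.6367 -0.3259 0.4835 1.1158

o_n = [-0.6326, 0.4553, -0.8573]
J₁: ẑ×o_n = [-0.4553, -0.6326, 0.0000], ω = ẑ
J2: z=[-0.9135, 0.4067, 0.0000] o=[0.2074, 0.4659, 0.0000] → [-0.3487, -0.7832, 0.3514, -0.9135, 0.4067, 0.0000]
J3: z=[-0.3822, -0.8585, -0.3420] o=[0.2450, 0.5503, -0.2537] → [0.4857, 0.0695, -0.7170, -0.3822, -0.8585, -0.3420]
J4: z=[-0.7043, 0.0310, 0.7092] o=[-0.0780, 0.8267, -0.5866] → [0.2550, -0.5839, 0.2788, -0.7043, 0.0310, 0.7092]
J5: z=[-0.6112, 0.4817, -0.6281] o=[-0.3841, 0.5192, -0.5246] → [-0.2004, -0.0473, 0.1588, -0.6112, 0.4817, -0.6281]
V = J·q̇ = [-0.2680, -0.7909, 0.6367, -0.3259, 0.4835, 1.1158]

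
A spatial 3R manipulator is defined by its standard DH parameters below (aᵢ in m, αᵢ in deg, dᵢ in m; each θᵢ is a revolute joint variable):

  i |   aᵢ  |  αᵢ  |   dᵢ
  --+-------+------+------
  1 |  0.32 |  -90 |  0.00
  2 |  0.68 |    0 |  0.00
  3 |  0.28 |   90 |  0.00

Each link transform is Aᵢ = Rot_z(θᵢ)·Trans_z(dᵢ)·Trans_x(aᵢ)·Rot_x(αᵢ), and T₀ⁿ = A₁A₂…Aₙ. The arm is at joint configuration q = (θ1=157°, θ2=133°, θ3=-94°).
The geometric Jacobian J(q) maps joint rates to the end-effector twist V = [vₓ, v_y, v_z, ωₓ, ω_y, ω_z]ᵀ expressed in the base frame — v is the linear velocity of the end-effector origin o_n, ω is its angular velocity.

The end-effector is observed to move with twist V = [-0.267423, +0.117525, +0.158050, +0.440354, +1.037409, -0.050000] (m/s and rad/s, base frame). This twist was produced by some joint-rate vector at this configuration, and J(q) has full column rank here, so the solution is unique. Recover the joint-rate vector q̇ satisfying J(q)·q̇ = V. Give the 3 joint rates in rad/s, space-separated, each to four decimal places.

o_n = [-0.0680, 0.0289, -0.6735]
J₁: ẑ×o_n = [-0.0289, -0.0680, 0.0000], ω = ẑ
J2: z=[-0.3907, -0.9205, 0.0000] o=[-0.2946, 0.1250, 0.0000] → [0.6200, -0.2632, 0.2462, -0.3907, -0.9205, 0.0000]
J3: z=[-0.3907, -0.9205, 0.0000] o=[0.1323, -0.0562, -0.4973] → [0.1622, -0.0689, -0.2176, -0.3907, -0.9205, 0.0000]
q̇ = J⁺·V = [-0.0500, -0.1880, -0.9390]

-0.0500 -0.1880 -0.9390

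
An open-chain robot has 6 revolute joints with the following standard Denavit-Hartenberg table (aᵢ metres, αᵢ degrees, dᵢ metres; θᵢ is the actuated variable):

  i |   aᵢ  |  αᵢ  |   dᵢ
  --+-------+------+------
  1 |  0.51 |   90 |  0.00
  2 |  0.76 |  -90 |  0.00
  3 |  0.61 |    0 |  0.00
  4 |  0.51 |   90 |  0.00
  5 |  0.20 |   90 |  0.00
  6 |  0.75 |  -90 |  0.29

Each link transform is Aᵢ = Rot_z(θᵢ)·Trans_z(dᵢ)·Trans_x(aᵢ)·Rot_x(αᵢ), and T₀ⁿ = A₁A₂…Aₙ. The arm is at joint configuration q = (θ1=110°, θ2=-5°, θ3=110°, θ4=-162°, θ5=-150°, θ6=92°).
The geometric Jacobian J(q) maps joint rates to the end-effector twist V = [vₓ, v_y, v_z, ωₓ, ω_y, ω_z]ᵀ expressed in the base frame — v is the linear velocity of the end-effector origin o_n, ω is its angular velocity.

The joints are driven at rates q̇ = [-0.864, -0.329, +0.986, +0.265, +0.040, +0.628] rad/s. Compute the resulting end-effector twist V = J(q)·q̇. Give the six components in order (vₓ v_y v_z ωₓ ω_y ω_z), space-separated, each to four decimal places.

o_n = [-0.1571, 0.5991, 0.1555]
J₁: ẑ×o_n = [-0.5991, -0.1571, 0.0000], ω = ẑ
J2: z=[0.9397, 0.3420, 0.0000] o=[-0.1744, 0.4792, 0.0000] → [0.0532, -0.1461, 0.1067, 0.9397, 0.3420, 0.0000]
J3: z=[-0.0298, 0.0819, 0.9962] o=[-0.4334, 1.1907, -0.0662] → [0.6075, 0.2818, -0.0050, -0.0298, 0.0819, 0.9962]
J4: z=[-0.0298, 0.0819, 0.9962] o=[-0.9009, 0.7993, -0.0481] → [0.2161, 0.7470, -0.0549, -0.0298, 0.0819, 0.9962]
J5: z=[0.8470, -0.5271, 0.0687] o=[-0.6303, 1.2307, -0.0754] → [-0.0784, -0.1631, -0.2856, 0.8470, -0.5271, 0.0687]
J6: z=[-0.2912, -0.3520, 0.8896] o=[-0.7192, 1.0760, -0.1657] → [0.3112, 0.5935, 0.3367, -0.2912, -0.3520, 0.8896]
V = J·q̇ = [1.3487, 1.0259, 0.1454, -0.4954, -0.2522, 0.9436]

1.3487 1.0259 0.1454 -0.4954 -0.2522 0.9436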